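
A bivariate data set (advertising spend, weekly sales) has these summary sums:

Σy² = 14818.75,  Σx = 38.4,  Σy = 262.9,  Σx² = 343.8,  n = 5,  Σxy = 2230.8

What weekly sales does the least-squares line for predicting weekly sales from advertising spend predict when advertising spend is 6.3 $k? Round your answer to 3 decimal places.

46.603

Sxx = Σx² − (Σx)²/n = 343.8 − 294.912 = 48.888
Sxy = Σxy − (Σx)(Σy)/n = 2230.8 − 2019.072 = 211.728
b = Sxy/Sxx = 211.728/48.888 = 4.330879
a = ȳ − b·x̄ = 52.58 − 4.330879·7.68 = 19.318851
ŷ(6.3) = a + b·6.3 = 19.318851 + 4.330879·6.3 = 46.603387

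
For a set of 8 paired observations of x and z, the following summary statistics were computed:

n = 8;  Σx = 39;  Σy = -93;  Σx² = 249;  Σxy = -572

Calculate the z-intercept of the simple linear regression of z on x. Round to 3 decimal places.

-1.803

Sxx = Σx² − (Σx)²/n = 249 − 190.125 = 58.875
Sxy = Σxy − (Σx)(Σy)/n = -572 − (-453.375) = -118.625
b = Sxy/Sxx = -118.625/58.875 = -2.014862
a = ȳ − b·x̄ = -11.625 − (-2.014862)·4.875 = -1.802548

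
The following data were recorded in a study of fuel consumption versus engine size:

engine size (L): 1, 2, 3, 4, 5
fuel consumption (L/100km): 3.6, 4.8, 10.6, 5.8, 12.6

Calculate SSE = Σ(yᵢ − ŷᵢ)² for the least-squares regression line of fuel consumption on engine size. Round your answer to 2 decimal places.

24.91

n = 5, Σx = 15, Σy = 37.4, Σxy = 131.2, Σx² = 55, Σy² = 340.76
Sxx = Σx² − (Σx)²/n = 55 − 45 = 10
Sxy = Σxy − (Σx)(Σy)/n = 131.2 − 112.2 = 19
Syy = Σy² − (Σy)²/n = 340.76 − 279.752 = 61.008
b = Sxy/Sxx = 19/10 = 1.9
SSE = Syy − b·Sxy = 61.008 − 1.9·19 = 24.908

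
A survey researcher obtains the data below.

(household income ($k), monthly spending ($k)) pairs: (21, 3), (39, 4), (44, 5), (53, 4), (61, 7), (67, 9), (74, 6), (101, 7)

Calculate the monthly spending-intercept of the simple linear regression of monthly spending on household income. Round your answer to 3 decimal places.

2.232

n = 8, Σx = 460, Σy = 45, Σxy = 2832, Σx² = 30594
Sxx = Σx² − (Σx)²/n = 30594 − 26450 = 4144
Sxy = Σxy − (Σx)(Σy)/n = 2832 − 2587.5 = 244.5
b = Sxy/Sxx = 244.5/4144 = 0.059001
a = ȳ − b·x̄ = 5.625 − 0.059001·57.5 = 2.232444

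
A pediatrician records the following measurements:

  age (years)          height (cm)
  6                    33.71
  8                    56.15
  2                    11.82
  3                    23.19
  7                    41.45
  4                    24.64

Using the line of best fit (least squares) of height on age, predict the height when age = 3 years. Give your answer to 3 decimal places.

n = 6, Σx = 30, Σy = 190.96, Σxy = 1133.38, Σx² = 178
Sxx = Σx² − (Σx)²/n = 178 − 150 = 28
Sxy = Σxy − (Σx)(Σy)/n = 1133.38 − 954.8 = 178.58
b = Sxy/Sxx = 178.58/28 = 6.377857
a = ȳ − b·x̄ = 31.826667 − 6.377857·5 = -0.062619
ŷ(3) = a + b·3 = -0.062619 + 6.377857·3 = 19.070952

19.071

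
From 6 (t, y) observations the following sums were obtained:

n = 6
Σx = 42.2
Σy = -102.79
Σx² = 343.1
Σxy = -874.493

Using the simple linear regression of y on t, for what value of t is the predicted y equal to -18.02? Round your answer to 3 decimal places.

7.305

Sxx = Σx² − (Σx)²/n = 343.1 − 296.806667 = 46.293333
Sxy = Σxy − (Σx)(Σy)/n = -874.493 − (-722.956333) = -151.536667
b = Sxy/Sxx = -151.536667/46.293333 = -3.273401
a = ȳ − b·x̄ = -17.131667 − (-3.273401)·7.033333 = 5.891257
Set a + b·x = -18.02: x = (-18.02 − 5.891257) / (-3.273401) = 7.304713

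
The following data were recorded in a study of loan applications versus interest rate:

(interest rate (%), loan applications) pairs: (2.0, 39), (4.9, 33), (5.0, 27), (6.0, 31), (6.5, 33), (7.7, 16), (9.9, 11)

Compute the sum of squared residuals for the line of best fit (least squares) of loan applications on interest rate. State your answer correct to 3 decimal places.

n = 7, Σx = 42, Σy = 190, Σxy = 1007.3, Σx² = 288.56, Σy² = 5766
Sxx = Σx² − (Σx)²/n = 288.56 − 252 = 36.56
Sxy = Σxy − (Σx)(Σy)/n = 1007.3 − 1140 = -132.7
Syy = Σy² − (Σy)²/n = 5766 − 5157.142857 = 608.857143
b = Sxy/Sxx = -132.7/36.56 = -3.629650
SSE = Syy − b·Sxy = 608.857143 − (-3.629650)·(-132.7) = 127.202602

127.203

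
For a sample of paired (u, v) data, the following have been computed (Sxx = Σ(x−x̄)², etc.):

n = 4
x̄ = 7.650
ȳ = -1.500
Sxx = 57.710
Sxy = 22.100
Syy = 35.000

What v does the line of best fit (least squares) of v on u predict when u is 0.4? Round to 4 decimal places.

-4.2764

b = Sxy/Sxx = 22.1/57.71 = 0.382949
a = ȳ − b·x̄ = -1.5 − 0.382949·7.65 = -4.429562
ŷ(0.4) = a + b·0.4 = -4.429562 + 0.382949·0.4 = -4.276382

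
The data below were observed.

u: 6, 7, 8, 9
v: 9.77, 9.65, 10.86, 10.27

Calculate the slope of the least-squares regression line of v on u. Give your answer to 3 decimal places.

0.271

n = 4, Σx = 30, Σy = 40.55, Σxy = 305.48, Σx² = 230
Sxx = Σx² − (Σx)²/n = 230 − 225 = 5
Sxy = Σxy − (Σx)(Σy)/n = 305.48 − 304.125 = 1.355
b = Sxy/Sxx = 1.355/5 = 0.271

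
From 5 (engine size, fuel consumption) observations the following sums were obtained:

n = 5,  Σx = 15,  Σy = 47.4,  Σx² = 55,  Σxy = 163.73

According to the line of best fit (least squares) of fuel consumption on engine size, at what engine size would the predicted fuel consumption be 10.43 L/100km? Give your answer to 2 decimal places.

3.44

Sxx = Σx² − (Σx)²/n = 55 − 45 = 10
Sxy = Σxy − (Σx)(Σy)/n = 163.73 − 142.2 = 21.53
b = Sxy/Sxx = 21.53/10 = 2.153
a = ȳ − b·x̄ = 9.48 − 2.153·3 = 3.021
Set a + b·x = 10.43: x = (10.43 − 3.021) / 2.153 = 3.441245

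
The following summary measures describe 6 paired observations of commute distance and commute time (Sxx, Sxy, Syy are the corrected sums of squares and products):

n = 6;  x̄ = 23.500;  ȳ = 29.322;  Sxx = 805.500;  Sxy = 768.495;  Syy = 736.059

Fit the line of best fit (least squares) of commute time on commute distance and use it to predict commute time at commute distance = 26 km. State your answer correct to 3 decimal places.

b = Sxy/Sxx = 768.495/805.5 = 0.954060
a = ȳ − b·x̄ = 29.322 − 0.954060·23.5 = 6.901600
ŷ(26) = a + b·26 = 6.901600 + 0.954060·26 = 31.707149

31.707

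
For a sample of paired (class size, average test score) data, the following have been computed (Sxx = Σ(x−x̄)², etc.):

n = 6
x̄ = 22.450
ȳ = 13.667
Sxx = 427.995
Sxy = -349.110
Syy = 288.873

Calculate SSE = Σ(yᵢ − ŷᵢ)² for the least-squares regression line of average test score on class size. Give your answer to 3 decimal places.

4.108

b = Sxy/Sxx = -349.11/427.995 = -0.815687
SSE = Syy − b·Sxy = 288.873 − (-0.815687)·(-349.11) = 4.108477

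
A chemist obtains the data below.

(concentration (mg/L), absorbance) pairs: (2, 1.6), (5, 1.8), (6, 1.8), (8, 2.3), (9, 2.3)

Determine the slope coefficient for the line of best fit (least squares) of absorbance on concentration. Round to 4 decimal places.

0.1100

n = 5, Σx = 30, Σy = 9.8, Σxy = 62.1, Σx² = 210
Sxx = Σx² − (Σx)²/n = 210 − 180 = 30
Sxy = Σxy − (Σx)(Σy)/n = 62.1 − 58.8 = 3.3
b = Sxy/Sxx = 3.3/30 = 0.11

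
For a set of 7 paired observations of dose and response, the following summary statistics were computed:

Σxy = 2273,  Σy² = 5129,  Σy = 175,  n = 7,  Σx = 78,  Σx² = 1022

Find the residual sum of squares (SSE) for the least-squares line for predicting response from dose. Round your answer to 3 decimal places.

71.474

Sxx = Σx² − (Σx)²/n = 1022 − 869.142857 = 152.857143
Sxy = Σxy − (Σx)(Σy)/n = 2273 − 1950 = 323
Syy = Σy² − (Σy)²/n = 5129 − 4375 = 754
b = Sxy/Sxx = 323/152.857143 = 2.113084
SSE = Syy − b·Sxy = 754 − 2.113084·323 = 71.473832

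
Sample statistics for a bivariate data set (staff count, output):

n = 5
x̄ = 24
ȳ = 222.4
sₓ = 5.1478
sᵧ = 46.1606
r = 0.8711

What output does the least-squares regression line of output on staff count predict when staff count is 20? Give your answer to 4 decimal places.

b = r · sᵧ/sₓ = 0.8711 · 46.1606/5.1478 = 7.811201
a = ȳ − b·x̄ = 222.4 − 7.811201·24 = 34.931185
ŷ(20) = a + b·20 = 34.931185 + 7.811201·20 = 191.155197

191.1552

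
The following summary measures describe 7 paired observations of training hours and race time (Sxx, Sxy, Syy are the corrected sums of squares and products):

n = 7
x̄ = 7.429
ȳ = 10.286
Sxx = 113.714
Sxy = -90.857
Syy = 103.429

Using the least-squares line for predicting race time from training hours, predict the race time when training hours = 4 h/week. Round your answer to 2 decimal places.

b = Sxy/Sxx = -90.857/113.714 = -0.798996
a = ȳ − b·x̄ = 10.286 − (-0.798996)·7.429 = 16.221739
ŷ(4) = a + b·4 = 16.221739 + (-0.798996)·4 = 13.025756

13.03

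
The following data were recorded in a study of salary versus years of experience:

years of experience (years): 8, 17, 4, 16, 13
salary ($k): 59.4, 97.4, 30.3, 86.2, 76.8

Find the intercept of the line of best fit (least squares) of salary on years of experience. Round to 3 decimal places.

15.596

n = 5, Σx = 58, Σy = 350.1, Σxy = 4629.8, Σx² = 794
Sxx = Σx² − (Σx)²/n = 794 − 672.8 = 121.2
Sxy = Σxy − (Σx)(Σy)/n = 4629.8 − 4061.16 = 568.64
b = Sxy/Sxx = 568.64/121.2 = 4.691749
a = ȳ − b·x̄ = 70.02 − 4.691749·11.6 = 15.595710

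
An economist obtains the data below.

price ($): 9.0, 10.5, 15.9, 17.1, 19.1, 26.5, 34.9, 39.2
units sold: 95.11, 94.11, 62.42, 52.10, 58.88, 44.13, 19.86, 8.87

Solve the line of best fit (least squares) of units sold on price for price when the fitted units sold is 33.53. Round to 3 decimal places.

29.227

n = 8, Σx = 172.2, Σy = 435.48, Σxy = 7062.404, Σx² = 4558.18
Sxx = Σx² − (Σx)²/n = 4558.18 − 3706.605 = 851.575
Sxy = Σxy − (Σx)(Σy)/n = 7062.404 − 9373.707 = -2311.303
b = Sxy/Sxx = -2311.303/851.575 = -2.714151
a = ȳ − b·x̄ = 54.435 − (-2.714151)·21.525 = 112.857097
Set a + b·x = 33.53: x = (33.53 − 112.857097) / (-2.714151) = 29.227225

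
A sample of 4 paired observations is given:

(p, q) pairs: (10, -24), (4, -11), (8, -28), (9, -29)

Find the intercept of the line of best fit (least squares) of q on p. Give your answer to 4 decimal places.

n = 4, Σx = 31, Σy = -92, Σxy = -769, Σx² = 261
Sxx = Σx² − (Σx)²/n = 261 − 240.25 = 20.75
Sxy = Σxy − (Σx)(Σy)/n = -769 − (-713) = -56
b = Sxy/Sxx = -56/20.75 = -2.698795
a = ȳ − b·x̄ = -23 − (-2.698795)·7.75 = -2.084337

-2.0843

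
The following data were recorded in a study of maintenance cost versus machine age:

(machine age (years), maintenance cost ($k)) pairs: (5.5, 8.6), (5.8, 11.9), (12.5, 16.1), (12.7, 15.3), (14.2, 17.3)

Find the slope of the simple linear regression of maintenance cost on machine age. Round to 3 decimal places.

n = 5, Σx = 50.7, Σy = 69.2, Σxy = 757.54, Σx² = 583.07
Sxx = Σx² − (Σx)²/n = 583.07 − 514.098 = 68.972
Sxy = Σxy − (Σx)(Σy)/n = 757.54 − 701.688 = 55.852
b = Sxy/Sxx = 55.852/68.972 = 0.809778

0.810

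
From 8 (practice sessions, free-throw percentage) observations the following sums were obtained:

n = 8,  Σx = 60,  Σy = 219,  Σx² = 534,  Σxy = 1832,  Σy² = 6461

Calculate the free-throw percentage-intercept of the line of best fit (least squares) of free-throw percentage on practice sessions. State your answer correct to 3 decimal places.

Sxx = Σx² − (Σx)²/n = 534 − 450 = 84
Sxy = Σxy − (Σx)(Σy)/n = 1832 − 1642.5 = 189.5
b = Sxy/Sxx = 189.5/84 = 2.255952
a = ȳ − b·x̄ = 27.375 − 2.255952·7.5 = 10.455357

10.455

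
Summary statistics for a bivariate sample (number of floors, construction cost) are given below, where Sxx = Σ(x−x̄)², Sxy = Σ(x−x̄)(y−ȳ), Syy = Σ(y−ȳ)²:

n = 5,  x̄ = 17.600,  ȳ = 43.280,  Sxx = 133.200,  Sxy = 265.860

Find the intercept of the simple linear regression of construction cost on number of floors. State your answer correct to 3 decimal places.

b = Sxy/Sxx = 265.86/133.2 = 1.995946
a = ȳ − b·x̄ = 43.28 − 1.995946·17.6 = 8.151351

8.151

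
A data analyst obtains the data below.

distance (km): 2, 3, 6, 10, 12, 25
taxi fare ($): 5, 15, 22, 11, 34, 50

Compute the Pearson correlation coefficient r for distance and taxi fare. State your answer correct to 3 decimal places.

n = 6, Σx = 58, Σy = 137, Σxy = 1955, Σx² = 918, Σy² = 4511
Sxx = Σx² − (Σx)²/n = 918 − 560.666667 = 357.333333
Sxy = Σxy − (Σx)(Σy)/n = 1955 − 1324.333333 = 630.666667
Syy = Σy² − (Σy)²/n = 4511 − 3128.166667 = 1382.833333
r = Sxy/√(Sxx·Syy) = 630.666667/√(494132.444444) = 630.666667/702.945549 = 0.897177

0.897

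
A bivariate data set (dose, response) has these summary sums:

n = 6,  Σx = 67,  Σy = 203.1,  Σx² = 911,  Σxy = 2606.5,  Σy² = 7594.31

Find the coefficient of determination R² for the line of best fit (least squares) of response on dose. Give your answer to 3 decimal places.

0.978

Sxx = Σx² − (Σx)²/n = 911 − 748.166667 = 162.833333
Sxy = Σxy − (Σx)(Σy)/n = 2606.5 − 2267.95 = 338.55
Syy = Σy² − (Σy)²/n = 7594.31 − 6874.935 = 719.375
R² = Sxy²/(Sxx·Syy) = (338.55)²/(162.833333·719.375) = 0.978469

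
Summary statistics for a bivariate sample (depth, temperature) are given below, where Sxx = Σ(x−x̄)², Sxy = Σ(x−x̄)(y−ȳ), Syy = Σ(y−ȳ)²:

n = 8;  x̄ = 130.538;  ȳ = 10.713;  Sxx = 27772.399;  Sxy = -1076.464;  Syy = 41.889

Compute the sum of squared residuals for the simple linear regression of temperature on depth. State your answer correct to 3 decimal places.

0.165

b = Sxy/Sxx = -1076.464/27772.399 = -0.038760
SSE = Syy − b·Sxy = 41.889 − (-0.038760)·(-1076.464) = 0.165030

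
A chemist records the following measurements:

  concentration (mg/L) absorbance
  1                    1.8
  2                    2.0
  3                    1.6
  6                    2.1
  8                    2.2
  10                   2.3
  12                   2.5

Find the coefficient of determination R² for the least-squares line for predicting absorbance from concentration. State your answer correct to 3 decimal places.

0.787

n = 7, Σx = 42, Σy = 14.5, Σxy = 93.8, Σx² = 358, Σy² = 30.59
Sxx = Σx² − (Σx)²/n = 358 − 252 = 106
Sxy = Σxy − (Σx)(Σy)/n = 93.8 − 87 = 6.8
Syy = Σy² − (Σy)²/n = 30.59 − 30.035714 = 0.554286
R² = Sxy²/(Sxx·Syy) = (6.8)²/(106·0.554286) = 0.787006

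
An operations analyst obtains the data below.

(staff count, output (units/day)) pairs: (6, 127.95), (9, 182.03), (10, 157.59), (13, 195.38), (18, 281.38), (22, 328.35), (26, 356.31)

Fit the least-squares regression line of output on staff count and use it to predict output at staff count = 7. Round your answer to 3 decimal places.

n = 7, Σx = 104, Σy = 1628.99, Σxy = 28074.41, Σx² = 1870
Sxx = Σx² − (Σx)²/n = 1870 − 1545.142857 = 324.857143
Sxy = Σxy − (Σx)(Σy)/n = 28074.41 − 24202.137143 = 3872.272857
b = Sxy/Sxx = 3872.272857/324.857143 = 11.919925
a = ȳ − b·x̄ = 232.712857 − 11.919925·14.857143 = 55.616825
ŷ(7) = a + b·7 = 55.616825 + 11.919925·7 = 139.056302

139.056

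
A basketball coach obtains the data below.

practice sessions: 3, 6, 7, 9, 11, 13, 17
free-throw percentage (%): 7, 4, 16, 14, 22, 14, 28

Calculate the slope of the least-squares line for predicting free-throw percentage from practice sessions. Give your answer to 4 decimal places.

n = 7, Σx = 66, Σy = 105, Σxy = 1183, Σx² = 754
Sxx = Σx² − (Σx)²/n = 754 − 622.285714 = 131.714286
Sxy = Σxy − (Σx)(Σy)/n = 1183 − 990 = 193
b = Sxy/Sxx = 193/131.714286 = 1.465293

1.4653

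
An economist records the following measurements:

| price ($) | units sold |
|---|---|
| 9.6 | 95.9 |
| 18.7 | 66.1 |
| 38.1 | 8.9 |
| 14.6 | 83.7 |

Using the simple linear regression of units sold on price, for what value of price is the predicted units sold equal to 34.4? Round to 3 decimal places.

n = 4, Σx = 81, Σy = 254.6, Σxy = 3717.82, Σx² = 2106.62
Sxx = Σx² − (Σx)²/n = 2106.62 − 1640.25 = 466.37
Sxy = Σxy − (Σx)(Σy)/n = 3717.82 − 5155.65 = -1437.83
b = Sxy/Sxx = -1437.83/466.37 = -3.083024
a = ȳ − b·x̄ = 63.65 − (-3.083024)·20.25 = 126.081240
Set a + b·x = 34.4: x = (34.4 − 126.081240) / (-3.083024) = 29.737438

29.737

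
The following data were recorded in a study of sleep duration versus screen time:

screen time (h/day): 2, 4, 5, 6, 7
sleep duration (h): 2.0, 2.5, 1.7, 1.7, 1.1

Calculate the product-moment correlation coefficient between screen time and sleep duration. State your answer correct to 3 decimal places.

n = 5, Σx = 24, Σy = 9, Σxy = 40.4, Σx² = 130, Σy² = 17.24
Sxx = Σx² − (Σx)²/n = 130 − 115.2 = 14.8
Sxy = Σxy − (Σx)(Σy)/n = 40.4 − 43.2 = -2.8
Syy = Σy² − (Σy)²/n = 17.24 − 16.2 = 1.04
r = Sxy/√(Sxx·Syy) = -2.8/√(15.392) = -2.8/3.923264 = -0.713691

-0.714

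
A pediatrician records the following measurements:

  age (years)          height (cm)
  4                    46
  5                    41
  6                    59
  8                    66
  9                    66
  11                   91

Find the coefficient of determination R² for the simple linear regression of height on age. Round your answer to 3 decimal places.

n = 6, Σx = 43, Σy = 369, Σxy = 2866, Σx² = 343, Σy² = 24271
Sxx = Σx² − (Σx)²/n = 343 − 308.166667 = 34.833333
Sxy = Σxy − (Σx)(Σy)/n = 2866 − 2644.5 = 221.5
Syy = Σy² − (Σy)²/n = 24271 − 22693.5 = 1577.5
R² = Sxy²/(Sxx·Syy) = (221.5)²/(34.833333·1577.5) = 0.892859

0.893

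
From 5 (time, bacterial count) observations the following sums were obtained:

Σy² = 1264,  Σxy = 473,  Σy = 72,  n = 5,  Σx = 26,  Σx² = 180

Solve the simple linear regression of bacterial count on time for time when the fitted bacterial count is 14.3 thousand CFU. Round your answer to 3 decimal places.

5.155

Sxx = Σx² − (Σx)²/n = 180 − 135.2 = 44.8
Sxy = Σxy − (Σx)(Σy)/n = 473 − 374.4 = 98.6
b = Sxy/Sxx = 98.6/44.8 = 2.200893
a = ȳ − b·x̄ = 14.4 − 2.200893·5.2 = 2.955357
Set a + b·x = 14.3: x = (14.3 − 2.955357) / 2.200893 = 5.154564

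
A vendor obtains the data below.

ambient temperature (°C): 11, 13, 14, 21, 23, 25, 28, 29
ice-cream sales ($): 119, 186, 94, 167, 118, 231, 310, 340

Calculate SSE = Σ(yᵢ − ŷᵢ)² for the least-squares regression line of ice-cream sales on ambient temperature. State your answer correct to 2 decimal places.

22774.60

n = 8, Σx = 164, Σy = 1565, Σxy = 35579, Σx² = 3706, Σy² = 364467
Sxx = Σx² − (Σx)²/n = 3706 − 3362 = 344
Sxy = Σxy − (Σx)(Σy)/n = 35579 − 32082.5 = 3496.5
Syy = Σy² − (Σy)²/n = 364467 − 306153.125 = 58313.875
b = Sxy/Sxx = 3496.5/344 = 10.164244
SSE = Syy − b·Sxy = 58313.875 − 10.164244·3496.5 = 22774.595203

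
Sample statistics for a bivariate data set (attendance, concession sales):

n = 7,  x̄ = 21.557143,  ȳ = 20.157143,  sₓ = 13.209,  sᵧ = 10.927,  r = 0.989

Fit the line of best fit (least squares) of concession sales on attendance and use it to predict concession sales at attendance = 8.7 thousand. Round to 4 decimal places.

b = r · sᵧ/sₓ = 0.989 · 10.927/13.209 = 0.818139
a = ȳ − b·x̄ = 20.157143 − 0.818139·21.557143 = 2.520396
ŷ(8.7) = a + b·8.7 = 2.520396 + 0.818139·8.7 = 9.638208

9.6382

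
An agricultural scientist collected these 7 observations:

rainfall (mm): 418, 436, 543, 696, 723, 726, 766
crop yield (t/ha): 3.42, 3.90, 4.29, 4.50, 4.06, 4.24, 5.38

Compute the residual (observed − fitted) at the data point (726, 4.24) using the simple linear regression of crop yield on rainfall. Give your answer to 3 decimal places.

-0.351

n = 7, Σx = 4308, Σy = 29.79, Σxy = 18726.13, Σx² = 2780646
Sxx = Σx² − (Σx)²/n = 2780646 − 2651266.285714 = 129379.714286
Sxy = Σxy − (Σx)(Σy)/n = 18726.13 − 18333.617143 = 392.512857
b = Sxy/Sxx = 392.512857/129379.714286 = 0.003034
a = ȳ − b·x̄ = 4.255714 − 0.003034·615.428571 = 2.388624
ŷ(726) = 2.388624 + 0.003034·726 = 4.591166
residual = y − ŷ = 4.24 − 4.591166 = -0.351166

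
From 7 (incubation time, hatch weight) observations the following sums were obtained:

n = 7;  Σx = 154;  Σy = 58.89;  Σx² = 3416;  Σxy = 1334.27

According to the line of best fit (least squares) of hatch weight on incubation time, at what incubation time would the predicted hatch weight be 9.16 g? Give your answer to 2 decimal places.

22.54

Sxx = Σx² − (Σx)²/n = 3416 − 3388 = 28
Sxy = Σxy − (Σx)(Σy)/n = 1334.27 − 1295.58 = 38.69
b = Sxy/Sxx = 38.69/28 = 1.381786
a = ȳ − b·x̄ = 8.412857 − 1.381786·22 = -21.986429
Set a + b·x = 9.16: x = (9.16 − (-21.986429)) / 1.381786 = 22.540708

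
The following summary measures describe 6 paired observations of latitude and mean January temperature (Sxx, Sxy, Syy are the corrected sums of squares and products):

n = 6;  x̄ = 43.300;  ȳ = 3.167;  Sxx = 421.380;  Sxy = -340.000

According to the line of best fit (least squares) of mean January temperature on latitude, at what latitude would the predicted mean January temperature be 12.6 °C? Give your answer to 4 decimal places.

b = Sxy/Sxx = -340/421.38 = -0.806873
a = ȳ − b·x̄ = 3.167 − (-0.806873)·43.3 = 38.104586
Set a + b·x = 12.6: x = (12.6 − 38.104586) / (-0.806873) = 31.609184

31.6092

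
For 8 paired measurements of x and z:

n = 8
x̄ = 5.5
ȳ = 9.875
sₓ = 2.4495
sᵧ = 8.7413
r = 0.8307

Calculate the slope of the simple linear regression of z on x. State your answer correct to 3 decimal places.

b = r · sᵧ/sₓ = 0.8307 · 8.7413/2.4495 = 2.964441

2.964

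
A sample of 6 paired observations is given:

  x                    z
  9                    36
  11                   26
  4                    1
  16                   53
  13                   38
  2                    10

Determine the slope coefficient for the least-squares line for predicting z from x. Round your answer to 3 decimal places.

3.309

n = 6, Σx = 55, Σy = 164, Σxy = 1976, Σx² = 647
Sxx = Σx² − (Σx)²/n = 647 − 504.166667 = 142.833333
Sxy = Σxy − (Σx)(Σy)/n = 1976 − 1503.333333 = 472.666667
b = Sxy/Sxx = 472.666667/142.833333 = 3.309218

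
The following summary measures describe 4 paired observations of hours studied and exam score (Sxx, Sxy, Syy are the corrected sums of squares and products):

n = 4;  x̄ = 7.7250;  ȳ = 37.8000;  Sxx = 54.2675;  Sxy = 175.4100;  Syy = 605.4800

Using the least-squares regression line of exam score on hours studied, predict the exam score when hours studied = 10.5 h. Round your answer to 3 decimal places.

46.770

b = Sxy/Sxx = 175.41/54.2675 = 3.232321
a = ȳ − b·x̄ = 37.8 − 3.232321·7.725 = 12.830317
ŷ(10.5) = a + b·10.5 = 12.830317 + 3.232321·10.5 = 46.769692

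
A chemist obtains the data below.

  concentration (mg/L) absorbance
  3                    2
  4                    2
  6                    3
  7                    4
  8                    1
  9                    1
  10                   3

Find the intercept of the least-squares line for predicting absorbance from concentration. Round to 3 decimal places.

2.359

n = 7, Σx = 47, Σy = 16, Σxy = 107, Σx² = 355
Sxx = Σx² − (Σx)²/n = 355 − 315.571429 = 39.428571
Sxy = Σxy − (Σx)(Σy)/n = 107 − 107.428571 = -0.428571
b = Sxy/Sxx = -0.428571/39.428571 = -0.010870
a = ȳ − b·x̄ = 2.285714 − (-0.010870)·6.714286 = 2.358696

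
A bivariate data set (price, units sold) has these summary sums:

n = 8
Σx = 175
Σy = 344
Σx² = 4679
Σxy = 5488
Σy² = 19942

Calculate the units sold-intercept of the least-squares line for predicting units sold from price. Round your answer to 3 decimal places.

95.369

Sxx = Σx² − (Σx)²/n = 4679 − 3828.125 = 850.875
Sxy = Σxy − (Σx)(Σy)/n = 5488 − 7525 = -2037
b = Sxy/Sxx = -2037/850.875 = -2.394006
a = ȳ − b·x̄ = 43 − (-2.394006)·21.875 = 95.368885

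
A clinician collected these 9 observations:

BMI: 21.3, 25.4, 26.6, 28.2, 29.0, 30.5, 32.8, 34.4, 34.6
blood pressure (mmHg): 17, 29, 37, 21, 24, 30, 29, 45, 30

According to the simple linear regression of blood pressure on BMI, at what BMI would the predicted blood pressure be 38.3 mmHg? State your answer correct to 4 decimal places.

n = 9, Σx = 262.8, Σy = 262, Σxy = 7823.3, Σx² = 7829.26
Sxx = Σx² − (Σx)²/n = 7829.26 − 7673.76 = 155.5
Sxy = Σxy − (Σx)(Σy)/n = 7823.3 − 7650.4 = 172.9
b = Sxy/Sxx = 172.9/155.5 = 1.111897
a = ȳ − b·x̄ = 29.111111 − 1.111897·29.2 = -3.356284
Set a + b·x = 38.3: x = (38.3 − (-3.356284)) / 1.111897 = 37.464154

37.4642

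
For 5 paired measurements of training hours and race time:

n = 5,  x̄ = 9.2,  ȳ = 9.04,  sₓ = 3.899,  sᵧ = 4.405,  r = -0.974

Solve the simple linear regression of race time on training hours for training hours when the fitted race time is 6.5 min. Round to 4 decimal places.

b = r · sᵧ/sₓ = -0.974 · 4.405/3.899 = -1.100403
a = ȳ − b·x̄ = 9.04 − (-1.100403)·9.2 = 19.163705
Set a + b·x = 6.5: x = (6.5 − 19.163705) / (-1.100403) = 11.508246

11.5082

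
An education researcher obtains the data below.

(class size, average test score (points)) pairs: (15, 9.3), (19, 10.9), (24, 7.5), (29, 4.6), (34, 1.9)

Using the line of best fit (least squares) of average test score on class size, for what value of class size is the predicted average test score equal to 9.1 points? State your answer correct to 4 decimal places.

19.1378

n = 5, Σx = 121, Σy = 34.2, Σxy = 724.6, Σx² = 3159
Sxx = Σx² − (Σx)²/n = 3159 − 2928.2 = 230.8
Sxy = Σxy − (Σx)(Σy)/n = 724.6 − 827.64 = -103.04
b = Sxy/Sxx = -103.04/230.8 = -0.446447
a = ȳ − b·x̄ = 6.84 − (-0.446447)·24.2 = 17.644021
Set a + b·x = 9.1: x = (9.1 − 17.644021) / (-0.446447) = 19.137811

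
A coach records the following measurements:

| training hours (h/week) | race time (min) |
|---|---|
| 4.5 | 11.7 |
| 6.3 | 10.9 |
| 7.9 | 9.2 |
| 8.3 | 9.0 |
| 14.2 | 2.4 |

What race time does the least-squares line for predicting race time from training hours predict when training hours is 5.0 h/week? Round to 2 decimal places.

11.87

n = 5, Σx = 41.2, Σy = 43.2, Σxy = 302.78, Σx² = 392.88
Sxx = Σx² − (Σx)²/n = 392.88 − 339.488 = 53.392
Sxy = Σxy − (Σx)(Σy)/n = 302.78 − 355.968 = -53.188
b = Sxy/Sxx = -53.188/53.392 = -0.996179
a = ȳ − b·x̄ = 8.64 − (-0.996179)·8.24 = 16.848517
ŷ(5.0) = a + b·5.0 = 16.848517 + (-0.996179)·5 = 11.867621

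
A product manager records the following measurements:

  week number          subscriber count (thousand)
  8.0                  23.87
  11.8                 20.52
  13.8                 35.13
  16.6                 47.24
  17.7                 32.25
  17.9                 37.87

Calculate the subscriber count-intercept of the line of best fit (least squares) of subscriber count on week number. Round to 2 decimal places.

n = 6, Σx = 85.8, Σy = 196.88, Σxy = 2950.772, Σx² = 1302.94
Sxx = Σx² − (Σx)²/n = 1302.94 − 1226.94 = 76
Sxy = Σxy − (Σx)(Σy)/n = 2950.772 − 2815.384 = 135.388
b = Sxy/Sxx = 135.388/76 = 1.781421
a = ȳ − b·x̄ = 32.813333 − 1.781421·14.3 = 7.339012

7.34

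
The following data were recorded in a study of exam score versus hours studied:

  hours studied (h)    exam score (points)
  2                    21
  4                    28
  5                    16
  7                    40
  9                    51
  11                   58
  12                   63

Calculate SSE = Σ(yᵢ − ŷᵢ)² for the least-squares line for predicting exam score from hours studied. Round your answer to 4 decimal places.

n = 7, Σx = 50, Σy = 277, Σxy = 2367, Σx² = 440, Σy² = 13015
Sxx = Σx² − (Σx)²/n = 440 − 357.142857 = 82.857143
Sxy = Σxy − (Σx)(Σy)/n = 2367 − 1978.571429 = 388.428571
Syy = Σy² − (Σy)²/n = 13015 − 10961.285714 = 2053.714286
b = Sxy/Sxx = 388.428571/82.857143 = 4.687931
SSE = Syy − b·Sxy = 2053.714286 − 4.687931·388.428571 = 232.787931

232.7879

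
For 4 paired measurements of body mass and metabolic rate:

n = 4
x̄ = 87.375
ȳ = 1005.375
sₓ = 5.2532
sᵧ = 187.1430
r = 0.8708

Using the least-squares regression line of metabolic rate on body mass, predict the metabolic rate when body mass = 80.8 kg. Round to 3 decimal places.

b = r · sᵧ/sₓ = 0.8708 · 187.143/5.2532 = 31.021877
a = ȳ − b·x̄ = 1005.375 − 31.021877·87.375 = -1705.161505
ŷ(80.8) = a + b·80.8 = -1705.161505 + 31.021877·80.8 = 801.406159

801.406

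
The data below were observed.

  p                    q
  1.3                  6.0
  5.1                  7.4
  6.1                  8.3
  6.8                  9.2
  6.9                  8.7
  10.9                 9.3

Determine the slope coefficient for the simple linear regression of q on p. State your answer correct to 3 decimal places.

0.369

n = 6, Σx = 37.1, Σy = 48.9, Σxy = 320.13, Σx² = 277.57
Sxx = Σx² − (Σx)²/n = 277.57 − 229.401667 = 48.168333
Sxy = Σxy − (Σx)(Σy)/n = 320.13 − 302.365 = 17.765
b = Sxy/Sxx = 17.765/48.168333 = 0.368811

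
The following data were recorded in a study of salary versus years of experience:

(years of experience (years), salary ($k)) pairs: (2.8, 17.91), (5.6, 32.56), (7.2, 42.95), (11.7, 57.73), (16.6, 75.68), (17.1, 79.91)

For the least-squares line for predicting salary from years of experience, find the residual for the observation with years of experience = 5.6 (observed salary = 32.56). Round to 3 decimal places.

n = 6, Σx = 61, Σy = 306.74, Σxy = 3839.914, Σx² = 795.9
Sxx = Σx² − (Σx)²/n = 795.9 − 620.166667 = 175.733333
Sxy = Σxy − (Σx)(Σy)/n = 3839.914 − 3118.523333 = 721.390667
b = Sxy/Sxx = 721.390667/175.733333 = 4.105030
a = ȳ − b·x̄ = 51.123333 − 4.105030·10.166667 = 9.388858
ŷ(5.6) = 9.388858 + 4.105030·5.6 = 32.377028
residual = y − ŷ = 32.56 − 32.377028 = 0.182972

0.183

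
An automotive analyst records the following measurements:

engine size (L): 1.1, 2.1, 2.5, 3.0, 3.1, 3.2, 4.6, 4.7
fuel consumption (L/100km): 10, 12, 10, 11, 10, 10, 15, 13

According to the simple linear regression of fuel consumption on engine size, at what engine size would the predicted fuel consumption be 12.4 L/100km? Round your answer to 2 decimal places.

n = 8, Σx = 24.3, Σy = 91, Σxy = 287.3, Σx² = 83.97
Sxx = Σx² − (Σx)²/n = 83.97 − 73.81125 = 10.15875
Sxy = Σxy − (Σx)(Σy)/n = 287.3 − 276.4125 = 10.8875
b = Sxy/Sxx = 10.8875/10.15875 = 1.071736
a = ȳ − b·x̄ = 11.375 − 1.071736·3.0375 = 8.119601
Set a + b·x = 12.4: x = (12.4 − 8.119601) / 1.071736 = 3.993892

3.99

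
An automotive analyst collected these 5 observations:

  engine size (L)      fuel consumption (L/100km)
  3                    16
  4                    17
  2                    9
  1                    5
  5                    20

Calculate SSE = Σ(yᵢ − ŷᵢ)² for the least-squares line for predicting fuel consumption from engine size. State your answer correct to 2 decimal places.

n = 5, Σx = 15, Σy = 67, Σxy = 239, Σx² = 55, Σy² = 1051
Sxx = Σx² − (Σx)²/n = 55 − 45 = 10
Sxy = Σxy − (Σx)(Σy)/n = 239 − 201 = 38
Syy = Σy² − (Σy)²/n = 1051 − 897.8 = 153.2
b = Sxy/Sxx = 38/10 = 3.8
SSE = Syy − b·Sxy = 153.2 − 3.8·38 = 8.8

8.80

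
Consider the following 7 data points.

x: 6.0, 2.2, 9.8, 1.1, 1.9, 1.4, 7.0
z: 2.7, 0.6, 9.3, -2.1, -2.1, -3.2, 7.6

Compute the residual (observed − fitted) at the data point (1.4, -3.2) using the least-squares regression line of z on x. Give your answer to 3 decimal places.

n = 7, Σx = 29.4, Σy = 12.8, Σxy = 151.08, Σx² = 192.66
Sxx = Σx² − (Σx)²/n = 192.66 − 123.48 = 69.18
Sxy = Σxy − (Σx)(Σy)/n = 151.08 − 53.76 = 97.32
b = Sxy/Sxx = 97.32/69.18 = 1.406765
a = ȳ − b·x̄ = 1.828571 − 1.406765·4.2 = -4.079841
ŷ(1.4) = -4.079841 + 1.406765·1.4 = -2.110370
residual = y − ŷ = -3.2 − (-2.110370) = -1.089630

-1.090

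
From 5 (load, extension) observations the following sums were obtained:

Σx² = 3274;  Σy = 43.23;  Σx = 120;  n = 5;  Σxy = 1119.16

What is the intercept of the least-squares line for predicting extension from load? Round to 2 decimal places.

3.67

Sxx = Σx² − (Σx)²/n = 3274 − 2880 = 394
Sxy = Σxy − (Σx)(Σy)/n = 1119.16 − 1037.52 = 81.64
b = Sxy/Sxx = 81.64/394 = 0.207208
a = ȳ − b·x̄ = 8.646 − 0.207208·24 = 3.673005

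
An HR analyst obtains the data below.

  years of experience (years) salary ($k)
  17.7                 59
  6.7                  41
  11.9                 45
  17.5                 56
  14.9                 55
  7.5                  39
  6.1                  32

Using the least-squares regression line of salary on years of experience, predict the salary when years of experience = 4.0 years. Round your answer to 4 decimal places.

n = 7, Σx = 82.3, Σy = 327, Σxy = 4141.7, Σx² = 1121.51
Sxx = Σx² − (Σx)²/n = 1121.51 − 967.612857 = 153.897143
Sxy = Σxy − (Σx)(Σy)/n = 4141.7 − 3844.585714 = 297.114286
b = Sxy/Sxx = 297.114286/153.897143 = 1.930603
a = ȳ − b·x̄ = 46.714286 − 1.930603·11.757143 = 24.015910
ŷ(4.0) = a + b·4.0 = 24.015910 + 1.930603·4 = 31.738322

31.7383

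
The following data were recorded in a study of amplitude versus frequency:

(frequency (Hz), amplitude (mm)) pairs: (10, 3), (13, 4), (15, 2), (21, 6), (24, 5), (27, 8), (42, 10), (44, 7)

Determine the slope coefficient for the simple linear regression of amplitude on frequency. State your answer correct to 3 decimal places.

0.175

n = 8, Σx = 196, Σy = 45, Σxy = 1302, Σx² = 5940
Sxx = Σx² − (Σx)²/n = 5940 − 4802 = 1138
Sxy = Σxy − (Σx)(Σy)/n = 1302 − 1102.5 = 199.5
b = Sxy/Sxx = 199.5/1138 = 0.175308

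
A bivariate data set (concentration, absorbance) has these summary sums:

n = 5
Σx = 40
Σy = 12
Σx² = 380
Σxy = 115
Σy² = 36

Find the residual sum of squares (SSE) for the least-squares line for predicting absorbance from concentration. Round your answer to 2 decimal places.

1.18

Sxx = Σx² − (Σx)²/n = 380 − 320 = 60
Sxy = Σxy − (Σx)(Σy)/n = 115 − 96 = 19
Syy = Σy² − (Σy)²/n = 36 − 28.8 = 7.2
b = Sxy/Sxx = 19/60 = 0.316667
SSE = Syy − b·Sxy = 7.2 − 0.316667·19 = 1.183333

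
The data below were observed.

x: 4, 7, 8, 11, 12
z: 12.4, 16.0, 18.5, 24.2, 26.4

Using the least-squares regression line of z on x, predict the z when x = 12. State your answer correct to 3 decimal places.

n = 5, Σx = 42, Σy = 97.5, Σxy = 892.6, Σx² = 394
Sxx = Σx² − (Σx)²/n = 394 − 352.8 = 41.2
Sxy = Σxy − (Σx)(Σy)/n = 892.6 − 819 = 73.6
b = Sxy/Sxx = 73.6/41.2 = 1.786408
a = ȳ − b·x̄ = 19.5 − 1.786408·8.4 = 4.494175
ŷ(12) = a + b·12 = 4.494175 + 1.786408·12 = 25.931068

25.931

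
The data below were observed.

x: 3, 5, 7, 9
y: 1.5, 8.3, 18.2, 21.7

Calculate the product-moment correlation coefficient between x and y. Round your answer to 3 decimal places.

0.986

n = 4, Σx = 24, Σy = 49.7, Σxy = 368.7, Σx² = 164, Σy² = 873.27
Sxx = Σx² − (Σx)²/n = 164 − 144 = 20
Sxy = Σxy − (Σx)(Σy)/n = 368.7 − 298.2 = 70.5
Syy = Σy² − (Σy)²/n = 873.27 − 617.5225 = 255.7475
r = Sxy/√(Sxx·Syy) = 70.5/√(5114.95) = 70.5/71.518879 = 0.985754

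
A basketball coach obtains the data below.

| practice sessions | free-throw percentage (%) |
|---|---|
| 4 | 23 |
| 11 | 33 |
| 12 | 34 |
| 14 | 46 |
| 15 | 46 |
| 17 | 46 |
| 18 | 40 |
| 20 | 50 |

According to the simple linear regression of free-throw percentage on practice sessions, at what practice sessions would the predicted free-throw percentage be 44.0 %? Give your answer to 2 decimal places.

n = 8, Σx = 111, Σy = 318, Σxy = 4699, Σx² = 1715
Sxx = Σx² − (Σx)²/n = 1715 − 1540.125 = 174.875
Sxy = Σxy − (Σx)(Σy)/n = 4699 − 4412.25 = 286.75
b = Sxy/Sxx = 286.75/174.875 = 1.639743
a = ȳ − b·x̄ = 39.75 − 1.639743·13.875 = 16.998570
Set a + b·x = 44.0: x = (44.0 − 16.998570) / 1.639743 = 16.466870

16.47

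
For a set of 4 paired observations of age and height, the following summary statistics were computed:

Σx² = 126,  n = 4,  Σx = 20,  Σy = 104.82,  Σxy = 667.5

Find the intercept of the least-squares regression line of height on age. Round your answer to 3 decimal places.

-1.372

Sxx = Σx² − (Σx)²/n = 126 − 100 = 26
Sxy = Σxy − (Σx)(Σy)/n = 667.5 − 524.1 = 143.4
b = Sxy/Sxx = 143.4/26 = 5.515385
a = ȳ − b·x̄ = 26.205 − 5.515385·5 = -1.371923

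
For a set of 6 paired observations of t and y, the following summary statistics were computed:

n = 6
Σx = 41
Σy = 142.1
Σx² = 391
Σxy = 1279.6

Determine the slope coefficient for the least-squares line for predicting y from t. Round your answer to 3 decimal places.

Sxx = Σx² − (Σx)²/n = 391 − 280.166667 = 110.833333
Sxy = Σxy − (Σx)(Σy)/n = 1279.6 − 971.016667 = 308.583333
b = Sxy/Sxx = 308.583333/110.833333 = 2.784211

2.784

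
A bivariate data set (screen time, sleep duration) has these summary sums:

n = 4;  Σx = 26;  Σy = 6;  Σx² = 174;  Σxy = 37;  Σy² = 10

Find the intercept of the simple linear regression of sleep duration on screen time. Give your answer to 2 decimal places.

4.10

Sxx = Σx² − (Σx)²/n = 174 − 169 = 5
Sxy = Σxy − (Σx)(Σy)/n = 37 − 39 = -2
b = Sxy/Sxx = -2/5 = -0.4
a = ȳ − b·x̄ = 1.5 − (-0.4)·6.5 = 4.1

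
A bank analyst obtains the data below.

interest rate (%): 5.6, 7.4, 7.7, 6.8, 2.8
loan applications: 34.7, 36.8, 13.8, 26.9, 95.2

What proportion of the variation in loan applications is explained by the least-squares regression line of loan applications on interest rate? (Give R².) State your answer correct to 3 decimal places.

n = 5, Σx = 30.3, Σy = 207.4, Σxy = 1022.38, Σx² = 199.49, Σy² = 12535.42
Sxx = Σx² − (Σx)²/n = 199.49 − 183.618 = 15.872
Sxy = Σxy − (Σx)(Σy)/n = 1022.38 − 1256.844 = -234.464
Syy = Σy² − (Σy)²/n = 12535.42 − 8602.952 = 3932.468
R² = Sxy²/(Sxx·Syy) = (-234.464)²/(15.872·3932.468) = 0.880756

0.881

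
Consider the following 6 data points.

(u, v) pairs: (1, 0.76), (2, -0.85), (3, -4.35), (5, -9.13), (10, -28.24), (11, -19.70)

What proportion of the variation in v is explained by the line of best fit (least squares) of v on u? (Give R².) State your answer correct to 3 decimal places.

0.905

n = 6, Σx = 32, Σy = -61.51, Σxy = -558.74, Σx² = 260, Σy² = 1289.1671
Sxx = Σx² − (Σx)²/n = 260 − 170.666667 = 89.333333
Sxy = Σxy − (Σx)(Σy)/n = -558.74 − (-328.053333) = -230.686667
Syy = Σy² − (Σy)²/n = 1289.1671 − 630.580017 = 658.587083
R² = Sxy²/(Sxx·Syy) = (-230.686667)²/(89.333333·658.587083) = 0.904520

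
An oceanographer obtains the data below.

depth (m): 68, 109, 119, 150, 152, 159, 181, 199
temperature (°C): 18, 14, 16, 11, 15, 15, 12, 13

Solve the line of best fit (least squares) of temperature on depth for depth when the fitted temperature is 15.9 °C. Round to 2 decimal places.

n = 8, Σx = 1137, Σy = 114, Σxy = 15728, Σx² = 173913
Sxx = Σx² − (Σx)²/n = 173913 − 161596.125 = 12316.875
Sxy = Σxy − (Σx)(Σy)/n = 15728 − 16202.25 = -474.25
b = Sxy/Sxx = -474.25/12316.875 = -0.038504
a = ȳ − b·x̄ = 14.25 − (-0.038504)·142.125 = 19.722393
Set a + b·x = 15.9: x = (15.9 − 19.722393) / (-0.038504) = 99.272404

99.27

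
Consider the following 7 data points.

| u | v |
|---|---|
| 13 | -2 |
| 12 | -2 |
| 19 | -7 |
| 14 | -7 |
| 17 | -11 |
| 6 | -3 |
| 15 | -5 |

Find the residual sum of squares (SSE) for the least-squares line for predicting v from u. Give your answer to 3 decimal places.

37.681

n = 7, Σx = 96, Σy = -37, Σxy = -561, Σx² = 1420, Σy² = 261
Sxx = Σx² − (Σx)²/n = 1420 − 1316.571429 = 103.428571
Sxy = Σxy − (Σx)(Σy)/n = -561 − (-507.428571) = -53.571429
Syy = Σy² − (Σy)²/n = 261 − 195.571429 = 65.428571
b = Sxy/Sxx = -53.571429/103.428571 = -0.517956
SSE = Syy − b·Sxy = 65.428571 − (-0.517956)·(-53.571429) = 37.680939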